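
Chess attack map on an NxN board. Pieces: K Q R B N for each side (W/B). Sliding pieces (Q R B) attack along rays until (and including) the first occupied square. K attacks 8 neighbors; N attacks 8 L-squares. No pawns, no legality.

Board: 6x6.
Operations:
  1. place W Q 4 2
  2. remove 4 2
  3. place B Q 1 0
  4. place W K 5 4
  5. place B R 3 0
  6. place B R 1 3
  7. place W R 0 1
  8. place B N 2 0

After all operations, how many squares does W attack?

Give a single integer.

Answer: 15

Derivation:
Op 1: place WQ@(4,2)
Op 2: remove (4,2)
Op 3: place BQ@(1,0)
Op 4: place WK@(5,4)
Op 5: place BR@(3,0)
Op 6: place BR@(1,3)
Op 7: place WR@(0,1)
Op 8: place BN@(2,0)
Per-piece attacks for W:
  WR@(0,1): attacks (0,2) (0,3) (0,4) (0,5) (0,0) (1,1) (2,1) (3,1) (4,1) (5,1)
  WK@(5,4): attacks (5,5) (5,3) (4,4) (4,5) (4,3)
Union (15 distinct): (0,0) (0,2) (0,3) (0,4) (0,5) (1,1) (2,1) (3,1) (4,1) (4,3) (4,4) (4,5) (5,1) (5,3) (5,5)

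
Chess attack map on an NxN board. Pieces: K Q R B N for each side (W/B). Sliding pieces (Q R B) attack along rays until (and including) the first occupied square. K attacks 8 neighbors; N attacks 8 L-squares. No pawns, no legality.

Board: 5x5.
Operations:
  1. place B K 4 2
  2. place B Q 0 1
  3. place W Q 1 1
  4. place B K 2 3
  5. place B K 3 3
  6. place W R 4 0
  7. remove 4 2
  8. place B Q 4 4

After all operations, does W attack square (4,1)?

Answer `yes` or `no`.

Answer: yes

Derivation:
Op 1: place BK@(4,2)
Op 2: place BQ@(0,1)
Op 3: place WQ@(1,1)
Op 4: place BK@(2,3)
Op 5: place BK@(3,3)
Op 6: place WR@(4,0)
Op 7: remove (4,2)
Op 8: place BQ@(4,4)
Per-piece attacks for W:
  WQ@(1,1): attacks (1,2) (1,3) (1,4) (1,0) (2,1) (3,1) (4,1) (0,1) (2,2) (3,3) (2,0) (0,2) (0,0) [ray(-1,0) blocked at (0,1); ray(1,1) blocked at (3,3)]
  WR@(4,0): attacks (4,1) (4,2) (4,3) (4,4) (3,0) (2,0) (1,0) (0,0) [ray(0,1) blocked at (4,4)]
W attacks (4,1): yes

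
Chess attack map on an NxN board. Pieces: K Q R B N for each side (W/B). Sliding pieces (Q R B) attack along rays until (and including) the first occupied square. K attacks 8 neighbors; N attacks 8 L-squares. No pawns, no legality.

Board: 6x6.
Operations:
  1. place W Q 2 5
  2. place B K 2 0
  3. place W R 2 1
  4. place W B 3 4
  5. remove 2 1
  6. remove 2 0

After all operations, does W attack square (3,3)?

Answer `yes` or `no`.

Op 1: place WQ@(2,5)
Op 2: place BK@(2,0)
Op 3: place WR@(2,1)
Op 4: place WB@(3,4)
Op 5: remove (2,1)
Op 6: remove (2,0)
Per-piece attacks for W:
  WQ@(2,5): attacks (2,4) (2,3) (2,2) (2,1) (2,0) (3,5) (4,5) (5,5) (1,5) (0,5) (3,4) (1,4) (0,3) [ray(1,-1) blocked at (3,4)]
  WB@(3,4): attacks (4,5) (4,3) (5,2) (2,5) (2,3) (1,2) (0,1) [ray(-1,1) blocked at (2,5)]
W attacks (3,3): no

Answer: no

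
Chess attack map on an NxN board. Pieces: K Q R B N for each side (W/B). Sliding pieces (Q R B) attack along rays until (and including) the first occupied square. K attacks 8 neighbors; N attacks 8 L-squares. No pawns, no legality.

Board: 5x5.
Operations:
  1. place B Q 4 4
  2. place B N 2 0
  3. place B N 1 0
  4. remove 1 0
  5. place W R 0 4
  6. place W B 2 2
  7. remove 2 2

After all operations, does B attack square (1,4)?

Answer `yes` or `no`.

Op 1: place BQ@(4,4)
Op 2: place BN@(2,0)
Op 3: place BN@(1,0)
Op 4: remove (1,0)
Op 5: place WR@(0,4)
Op 6: place WB@(2,2)
Op 7: remove (2,2)
Per-piece attacks for B:
  BN@(2,0): attacks (3,2) (4,1) (1,2) (0,1)
  BQ@(4,4): attacks (4,3) (4,2) (4,1) (4,0) (3,4) (2,4) (1,4) (0,4) (3,3) (2,2) (1,1) (0,0) [ray(-1,0) blocked at (0,4)]
B attacks (1,4): yes

Answer: yes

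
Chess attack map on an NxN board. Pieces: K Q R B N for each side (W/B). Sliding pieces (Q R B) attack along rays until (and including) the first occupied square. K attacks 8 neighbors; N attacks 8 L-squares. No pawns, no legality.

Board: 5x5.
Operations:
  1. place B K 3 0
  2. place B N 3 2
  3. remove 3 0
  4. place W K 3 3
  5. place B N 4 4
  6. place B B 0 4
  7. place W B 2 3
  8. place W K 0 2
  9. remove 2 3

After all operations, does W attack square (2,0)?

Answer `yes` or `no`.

Op 1: place BK@(3,0)
Op 2: place BN@(3,2)
Op 3: remove (3,0)
Op 4: place WK@(3,3)
Op 5: place BN@(4,4)
Op 6: place BB@(0,4)
Op 7: place WB@(2,3)
Op 8: place WK@(0,2)
Op 9: remove (2,3)
Per-piece attacks for W:
  WK@(0,2): attacks (0,3) (0,1) (1,2) (1,3) (1,1)
  WK@(3,3): attacks (3,4) (3,2) (4,3) (2,3) (4,4) (4,2) (2,4) (2,2)
W attacks (2,0): no

Answer: no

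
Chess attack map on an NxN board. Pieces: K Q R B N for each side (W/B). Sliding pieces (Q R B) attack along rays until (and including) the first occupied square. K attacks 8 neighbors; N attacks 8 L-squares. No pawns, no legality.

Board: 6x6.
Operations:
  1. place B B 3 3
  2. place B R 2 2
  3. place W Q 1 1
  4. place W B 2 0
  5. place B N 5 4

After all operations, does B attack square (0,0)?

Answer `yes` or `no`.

Op 1: place BB@(3,3)
Op 2: place BR@(2,2)
Op 3: place WQ@(1,1)
Op 4: place WB@(2,0)
Op 5: place BN@(5,4)
Per-piece attacks for B:
  BR@(2,2): attacks (2,3) (2,4) (2,5) (2,1) (2,0) (3,2) (4,2) (5,2) (1,2) (0,2) [ray(0,-1) blocked at (2,0)]
  BB@(3,3): attacks (4,4) (5,5) (4,2) (5,1) (2,4) (1,5) (2,2) [ray(-1,-1) blocked at (2,2)]
  BN@(5,4): attacks (3,5) (4,2) (3,3)
B attacks (0,0): no

Answer: no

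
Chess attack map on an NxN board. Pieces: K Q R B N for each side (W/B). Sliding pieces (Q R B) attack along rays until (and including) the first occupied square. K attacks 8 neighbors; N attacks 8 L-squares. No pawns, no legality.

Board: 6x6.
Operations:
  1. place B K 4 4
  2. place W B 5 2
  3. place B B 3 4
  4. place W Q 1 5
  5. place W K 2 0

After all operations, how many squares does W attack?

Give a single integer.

Op 1: place BK@(4,4)
Op 2: place WB@(5,2)
Op 3: place BB@(3,4)
Op 4: place WQ@(1,5)
Op 5: place WK@(2,0)
Per-piece attacks for W:
  WQ@(1,5): attacks (1,4) (1,3) (1,2) (1,1) (1,0) (2,5) (3,5) (4,5) (5,5) (0,5) (2,4) (3,3) (4,2) (5,1) (0,4)
  WK@(2,0): attacks (2,1) (3,0) (1,0) (3,1) (1,1)
  WB@(5,2): attacks (4,3) (3,4) (4,1) (3,0) [ray(-1,1) blocked at (3,4)]
Union (21 distinct): (0,4) (0,5) (1,0) (1,1) (1,2) (1,3) (1,4) (2,1) (2,4) (2,5) (3,0) (3,1) (3,3) (3,4) (3,5) (4,1) (4,2) (4,3) (4,5) (5,1) (5,5)

Answer: 21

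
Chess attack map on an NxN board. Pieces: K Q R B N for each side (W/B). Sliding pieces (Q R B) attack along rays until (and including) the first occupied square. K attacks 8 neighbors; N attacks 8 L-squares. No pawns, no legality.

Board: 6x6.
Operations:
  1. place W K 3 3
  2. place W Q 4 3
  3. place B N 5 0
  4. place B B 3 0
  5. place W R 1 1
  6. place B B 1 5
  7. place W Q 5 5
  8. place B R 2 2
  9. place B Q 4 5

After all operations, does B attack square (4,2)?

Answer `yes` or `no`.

Answer: yes

Derivation:
Op 1: place WK@(3,3)
Op 2: place WQ@(4,3)
Op 3: place BN@(5,0)
Op 4: place BB@(3,0)
Op 5: place WR@(1,1)
Op 6: place BB@(1,5)
Op 7: place WQ@(5,5)
Op 8: place BR@(2,2)
Op 9: place BQ@(4,5)
Per-piece attacks for B:
  BB@(1,5): attacks (2,4) (3,3) (0,4) [ray(1,-1) blocked at (3,3)]
  BR@(2,2): attacks (2,3) (2,4) (2,5) (2,1) (2,0) (3,2) (4,2) (5,2) (1,2) (0,2)
  BB@(3,0): attacks (4,1) (5,2) (2,1) (1,2) (0,3)
  BQ@(4,5): attacks (4,4) (4,3) (5,5) (3,5) (2,5) (1,5) (5,4) (3,4) (2,3) (1,2) (0,1) [ray(0,-1) blocked at (4,3); ray(1,0) blocked at (5,5); ray(-1,0) blocked at (1,5)]
  BN@(5,0): attacks (4,2) (3,1)
B attacks (4,2): yes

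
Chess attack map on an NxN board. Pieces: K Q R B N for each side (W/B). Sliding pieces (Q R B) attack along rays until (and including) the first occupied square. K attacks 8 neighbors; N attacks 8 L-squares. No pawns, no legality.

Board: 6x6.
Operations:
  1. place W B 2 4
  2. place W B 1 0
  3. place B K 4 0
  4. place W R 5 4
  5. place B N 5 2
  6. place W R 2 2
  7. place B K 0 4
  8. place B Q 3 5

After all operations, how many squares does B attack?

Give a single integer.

Answer: 20

Derivation:
Op 1: place WB@(2,4)
Op 2: place WB@(1,0)
Op 3: place BK@(4,0)
Op 4: place WR@(5,4)
Op 5: place BN@(5,2)
Op 6: place WR@(2,2)
Op 7: place BK@(0,4)
Op 8: place BQ@(3,5)
Per-piece attacks for B:
  BK@(0,4): attacks (0,5) (0,3) (1,4) (1,5) (1,3)
  BQ@(3,5): attacks (3,4) (3,3) (3,2) (3,1) (3,0) (4,5) (5,5) (2,5) (1,5) (0,5) (4,4) (5,3) (2,4) [ray(-1,-1) blocked at (2,4)]
  BK@(4,0): attacks (4,1) (5,0) (3,0) (5,1) (3,1)
  BN@(5,2): attacks (4,4) (3,3) (4,0) (3,1)
Union (20 distinct): (0,3) (0,5) (1,3) (1,4) (1,5) (2,4) (2,5) (3,0) (3,1) (3,2) (3,3) (3,4) (4,0) (4,1) (4,4) (4,5) (5,0) (5,1) (5,3) (5,5)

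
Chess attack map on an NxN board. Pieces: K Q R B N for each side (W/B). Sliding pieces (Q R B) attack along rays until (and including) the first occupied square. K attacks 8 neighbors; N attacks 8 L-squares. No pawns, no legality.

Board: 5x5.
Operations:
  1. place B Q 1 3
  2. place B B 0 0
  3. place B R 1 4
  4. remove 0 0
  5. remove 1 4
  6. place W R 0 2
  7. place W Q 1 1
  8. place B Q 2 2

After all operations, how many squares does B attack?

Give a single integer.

Op 1: place BQ@(1,3)
Op 2: place BB@(0,0)
Op 3: place BR@(1,4)
Op 4: remove (0,0)
Op 5: remove (1,4)
Op 6: place WR@(0,2)
Op 7: place WQ@(1,1)
Op 8: place BQ@(2,2)
Per-piece attacks for B:
  BQ@(1,3): attacks (1,4) (1,2) (1,1) (2,3) (3,3) (4,3) (0,3) (2,4) (2,2) (0,4) (0,2) [ray(0,-1) blocked at (1,1); ray(1,-1) blocked at (2,2); ray(-1,-1) blocked at (0,2)]
  BQ@(2,2): attacks (2,3) (2,4) (2,1) (2,0) (3,2) (4,2) (1,2) (0,2) (3,3) (4,4) (3,1) (4,0) (1,3) (1,1) [ray(-1,0) blocked at (0,2); ray(-1,1) blocked at (1,3); ray(-1,-1) blocked at (1,1)]
Union (19 distinct): (0,2) (0,3) (0,4) (1,1) (1,2) (1,3) (1,4) (2,0) (2,1) (2,2) (2,3) (2,4) (3,1) (3,2) (3,3) (4,0) (4,2) (4,3) (4,4)

Answer: 19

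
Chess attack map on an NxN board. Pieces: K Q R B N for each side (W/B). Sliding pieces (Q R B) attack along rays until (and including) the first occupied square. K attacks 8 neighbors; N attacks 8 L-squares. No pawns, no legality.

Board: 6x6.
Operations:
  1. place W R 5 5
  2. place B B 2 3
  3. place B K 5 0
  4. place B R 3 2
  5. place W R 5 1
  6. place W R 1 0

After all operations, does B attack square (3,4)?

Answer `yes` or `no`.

Op 1: place WR@(5,5)
Op 2: place BB@(2,3)
Op 3: place BK@(5,0)
Op 4: place BR@(3,2)
Op 5: place WR@(5,1)
Op 6: place WR@(1,0)
Per-piece attacks for B:
  BB@(2,3): attacks (3,4) (4,5) (3,2) (1,4) (0,5) (1,2) (0,1) [ray(1,-1) blocked at (3,2)]
  BR@(3,2): attacks (3,3) (3,4) (3,5) (3,1) (3,0) (4,2) (5,2) (2,2) (1,2) (0,2)
  BK@(5,0): attacks (5,1) (4,0) (4,1)
B attacks (3,4): yes

Answer: yes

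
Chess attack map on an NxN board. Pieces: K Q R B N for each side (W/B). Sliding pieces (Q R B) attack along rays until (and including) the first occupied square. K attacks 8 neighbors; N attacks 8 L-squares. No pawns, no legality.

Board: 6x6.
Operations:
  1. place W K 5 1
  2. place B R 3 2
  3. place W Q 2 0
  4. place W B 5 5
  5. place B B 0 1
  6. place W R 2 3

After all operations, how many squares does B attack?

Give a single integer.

Op 1: place WK@(5,1)
Op 2: place BR@(3,2)
Op 3: place WQ@(2,0)
Op 4: place WB@(5,5)
Op 5: place BB@(0,1)
Op 6: place WR@(2,3)
Per-piece attacks for B:
  BB@(0,1): attacks (1,2) (2,3) (1,0) [ray(1,1) blocked at (2,3)]
  BR@(3,2): attacks (3,3) (3,4) (3,5) (3,1) (3,0) (4,2) (5,2) (2,2) (1,2) (0,2)
Union (12 distinct): (0,2) (1,0) (1,2) (2,2) (2,3) (3,0) (3,1) (3,3) (3,4) (3,5) (4,2) (5,2)

Answer: 12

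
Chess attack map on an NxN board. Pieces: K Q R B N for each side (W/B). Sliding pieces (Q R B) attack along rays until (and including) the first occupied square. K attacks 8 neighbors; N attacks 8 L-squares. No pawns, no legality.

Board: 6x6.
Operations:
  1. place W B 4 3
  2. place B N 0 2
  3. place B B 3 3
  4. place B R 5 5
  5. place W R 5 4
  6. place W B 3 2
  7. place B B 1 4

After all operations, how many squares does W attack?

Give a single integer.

Op 1: place WB@(4,3)
Op 2: place BN@(0,2)
Op 3: place BB@(3,3)
Op 4: place BR@(5,5)
Op 5: place WR@(5,4)
Op 6: place WB@(3,2)
Op 7: place BB@(1,4)
Per-piece attacks for W:
  WB@(3,2): attacks (4,3) (4,1) (5,0) (2,3) (1,4) (2,1) (1,0) [ray(1,1) blocked at (4,3); ray(-1,1) blocked at (1,4)]
  WB@(4,3): attacks (5,4) (5,2) (3,4) (2,5) (3,2) [ray(1,1) blocked at (5,4); ray(-1,-1) blocked at (3,2)]
  WR@(5,4): attacks (5,5) (5,3) (5,2) (5,1) (5,0) (4,4) (3,4) (2,4) (1,4) [ray(0,1) blocked at (5,5); ray(-1,0) blocked at (1,4)]
Union (17 distinct): (1,0) (1,4) (2,1) (2,3) (2,4) (2,5) (3,2) (3,4) (4,1) (4,3) (4,4) (5,0) (5,1) (5,2) (5,3) (5,4) (5,5)

Answer: 17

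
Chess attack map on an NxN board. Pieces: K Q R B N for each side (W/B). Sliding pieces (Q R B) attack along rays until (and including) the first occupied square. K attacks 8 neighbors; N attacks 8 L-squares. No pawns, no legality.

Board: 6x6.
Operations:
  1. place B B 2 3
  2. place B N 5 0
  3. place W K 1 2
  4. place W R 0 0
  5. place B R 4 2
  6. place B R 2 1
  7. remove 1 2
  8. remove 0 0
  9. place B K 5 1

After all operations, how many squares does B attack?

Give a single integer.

Answer: 21

Derivation:
Op 1: place BB@(2,3)
Op 2: place BN@(5,0)
Op 3: place WK@(1,2)
Op 4: place WR@(0,0)
Op 5: place BR@(4,2)
Op 6: place BR@(2,1)
Op 7: remove (1,2)
Op 8: remove (0,0)
Op 9: place BK@(5,1)
Per-piece attacks for B:
  BR@(2,1): attacks (2,2) (2,3) (2,0) (3,1) (4,1) (5,1) (1,1) (0,1) [ray(0,1) blocked at (2,3); ray(1,0) blocked at (5,1)]
  BB@(2,3): attacks (3,4) (4,5) (3,2) (4,1) (5,0) (1,4) (0,5) (1,2) (0,1) [ray(1,-1) blocked at (5,0)]
  BR@(4,2): attacks (4,3) (4,4) (4,5) (4,1) (4,0) (5,2) (3,2) (2,2) (1,2) (0,2)
  BN@(5,0): attacks (4,2) (3,1)
  BK@(5,1): attacks (5,2) (5,0) (4,1) (4,2) (4,0)
Union (21 distinct): (0,1) (0,2) (0,5) (1,1) (1,2) (1,4) (2,0) (2,2) (2,3) (3,1) (3,2) (3,4) (4,0) (4,1) (4,2) (4,3) (4,4) (4,5) (5,0) (5,1) (5,2)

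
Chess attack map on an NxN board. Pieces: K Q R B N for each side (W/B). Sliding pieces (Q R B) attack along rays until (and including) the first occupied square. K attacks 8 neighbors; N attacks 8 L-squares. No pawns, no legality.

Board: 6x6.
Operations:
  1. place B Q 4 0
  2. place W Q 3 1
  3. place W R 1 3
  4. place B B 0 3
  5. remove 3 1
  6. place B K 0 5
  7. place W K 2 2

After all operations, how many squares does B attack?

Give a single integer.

Answer: 19

Derivation:
Op 1: place BQ@(4,0)
Op 2: place WQ@(3,1)
Op 3: place WR@(1,3)
Op 4: place BB@(0,3)
Op 5: remove (3,1)
Op 6: place BK@(0,5)
Op 7: place WK@(2,2)
Per-piece attacks for B:
  BB@(0,3): attacks (1,4) (2,5) (1,2) (2,1) (3,0)
  BK@(0,5): attacks (0,4) (1,5) (1,4)
  BQ@(4,0): attacks (4,1) (4,2) (4,3) (4,4) (4,5) (5,0) (3,0) (2,0) (1,0) (0,0) (5,1) (3,1) (2,2) [ray(-1,1) blocked at (2,2)]
Union (19 distinct): (0,0) (0,4) (1,0) (1,2) (1,4) (1,5) (2,0) (2,1) (2,2) (2,5) (3,0) (3,1) (4,1) (4,2) (4,3) (4,4) (4,5) (5,0) (5,1)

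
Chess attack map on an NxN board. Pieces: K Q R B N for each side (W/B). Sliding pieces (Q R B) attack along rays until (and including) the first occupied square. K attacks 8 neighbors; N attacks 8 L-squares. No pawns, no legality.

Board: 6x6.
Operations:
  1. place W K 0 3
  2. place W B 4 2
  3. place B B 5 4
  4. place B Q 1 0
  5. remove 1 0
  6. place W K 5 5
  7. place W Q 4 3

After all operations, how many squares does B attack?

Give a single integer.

Op 1: place WK@(0,3)
Op 2: place WB@(4,2)
Op 3: place BB@(5,4)
Op 4: place BQ@(1,0)
Op 5: remove (1,0)
Op 6: place WK@(5,5)
Op 7: place WQ@(4,3)
Per-piece attacks for B:
  BB@(5,4): attacks (4,5) (4,3) [ray(-1,-1) blocked at (4,3)]
Union (2 distinct): (4,3) (4,5)

Answer: 2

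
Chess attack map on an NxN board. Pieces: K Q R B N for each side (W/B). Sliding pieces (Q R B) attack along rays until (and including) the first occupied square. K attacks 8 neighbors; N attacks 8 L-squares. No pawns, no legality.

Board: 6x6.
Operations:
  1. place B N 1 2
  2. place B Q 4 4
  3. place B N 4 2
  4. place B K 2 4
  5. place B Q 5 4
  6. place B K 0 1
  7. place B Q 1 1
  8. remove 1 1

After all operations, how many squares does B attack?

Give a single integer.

Answer: 31

Derivation:
Op 1: place BN@(1,2)
Op 2: place BQ@(4,4)
Op 3: place BN@(4,2)
Op 4: place BK@(2,4)
Op 5: place BQ@(5,4)
Op 6: place BK@(0,1)
Op 7: place BQ@(1,1)
Op 8: remove (1,1)
Per-piece attacks for B:
  BK@(0,1): attacks (0,2) (0,0) (1,1) (1,2) (1,0)
  BN@(1,2): attacks (2,4) (3,3) (0,4) (2,0) (3,1) (0,0)
  BK@(2,4): attacks (2,5) (2,3) (3,4) (1,4) (3,5) (3,3) (1,5) (1,3)
  BN@(4,2): attacks (5,4) (3,4) (2,3) (5,0) (3,0) (2,1)
  BQ@(4,4): attacks (4,5) (4,3) (4,2) (5,4) (3,4) (2,4) (5,5) (5,3) (3,5) (3,3) (2,2) (1,1) (0,0) [ray(0,-1) blocked at (4,2); ray(1,0) blocked at (5,4); ray(-1,0) blocked at (2,4)]
  BQ@(5,4): attacks (5,5) (5,3) (5,2) (5,1) (5,0) (4,4) (4,5) (4,3) (3,2) (2,1) (1,0) [ray(-1,0) blocked at (4,4)]
Union (31 distinct): (0,0) (0,2) (0,4) (1,0) (1,1) (1,2) (1,3) (1,4) (1,5) (2,0) (2,1) (2,2) (2,3) (2,4) (2,5) (3,0) (3,1) (3,2) (3,3) (3,4) (3,5) (4,2) (4,3) (4,4) (4,5) (5,0) (5,1) (5,2) (5,3) (5,4) (5,5)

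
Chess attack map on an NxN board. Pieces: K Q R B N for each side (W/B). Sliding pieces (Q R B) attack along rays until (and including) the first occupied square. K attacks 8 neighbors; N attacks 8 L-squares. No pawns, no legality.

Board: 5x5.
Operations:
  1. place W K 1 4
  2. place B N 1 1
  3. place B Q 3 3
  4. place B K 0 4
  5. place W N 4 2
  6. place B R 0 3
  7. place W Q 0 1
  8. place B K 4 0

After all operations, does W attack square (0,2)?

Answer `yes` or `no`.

Op 1: place WK@(1,4)
Op 2: place BN@(1,1)
Op 3: place BQ@(3,3)
Op 4: place BK@(0,4)
Op 5: place WN@(4,2)
Op 6: place BR@(0,3)
Op 7: place WQ@(0,1)
Op 8: place BK@(4,0)
Per-piece attacks for W:
  WQ@(0,1): attacks (0,2) (0,3) (0,0) (1,1) (1,2) (2,3) (3,4) (1,0) [ray(0,1) blocked at (0,3); ray(1,0) blocked at (1,1)]
  WK@(1,4): attacks (1,3) (2,4) (0,4) (2,3) (0,3)
  WN@(4,2): attacks (3,4) (2,3) (3,0) (2,1)
W attacks (0,2): yes

Answer: yes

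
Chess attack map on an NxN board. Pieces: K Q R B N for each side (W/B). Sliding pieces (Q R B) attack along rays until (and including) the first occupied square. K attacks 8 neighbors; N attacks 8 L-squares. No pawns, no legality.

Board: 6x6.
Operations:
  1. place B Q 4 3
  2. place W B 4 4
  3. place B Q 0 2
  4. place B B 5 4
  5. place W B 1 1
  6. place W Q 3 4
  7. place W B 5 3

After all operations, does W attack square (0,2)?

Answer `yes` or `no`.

Answer: yes

Derivation:
Op 1: place BQ@(4,3)
Op 2: place WB@(4,4)
Op 3: place BQ@(0,2)
Op 4: place BB@(5,4)
Op 5: place WB@(1,1)
Op 6: place WQ@(3,4)
Op 7: place WB@(5,3)
Per-piece attacks for W:
  WB@(1,1): attacks (2,2) (3,3) (4,4) (2,0) (0,2) (0,0) [ray(1,1) blocked at (4,4); ray(-1,1) blocked at (0,2)]
  WQ@(3,4): attacks (3,5) (3,3) (3,2) (3,1) (3,0) (4,4) (2,4) (1,4) (0,4) (4,5) (4,3) (2,5) (2,3) (1,2) (0,1) [ray(1,0) blocked at (4,4); ray(1,-1) blocked at (4,3)]
  WB@(4,4): attacks (5,5) (5,3) (3,5) (3,3) (2,2) (1,1) [ray(1,-1) blocked at (5,3); ray(-1,-1) blocked at (1,1)]
  WB@(5,3): attacks (4,4) (4,2) (3,1) (2,0) [ray(-1,1) blocked at (4,4)]
W attacks (0,2): yes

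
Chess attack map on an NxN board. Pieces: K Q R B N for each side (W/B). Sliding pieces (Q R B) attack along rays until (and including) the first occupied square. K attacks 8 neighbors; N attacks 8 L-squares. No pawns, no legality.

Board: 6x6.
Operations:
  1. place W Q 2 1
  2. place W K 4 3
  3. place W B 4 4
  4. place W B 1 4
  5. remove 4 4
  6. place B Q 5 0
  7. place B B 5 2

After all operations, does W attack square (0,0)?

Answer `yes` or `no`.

Op 1: place WQ@(2,1)
Op 2: place WK@(4,3)
Op 3: place WB@(4,4)
Op 4: place WB@(1,4)
Op 5: remove (4,4)
Op 6: place BQ@(5,0)
Op 7: place BB@(5,2)
Per-piece attacks for W:
  WB@(1,4): attacks (2,5) (2,3) (3,2) (4,1) (5,0) (0,5) (0,3) [ray(1,-1) blocked at (5,0)]
  WQ@(2,1): attacks (2,2) (2,3) (2,4) (2,5) (2,0) (3,1) (4,1) (5,1) (1,1) (0,1) (3,2) (4,3) (3,0) (1,2) (0,3) (1,0) [ray(1,1) blocked at (4,3)]
  WK@(4,3): attacks (4,4) (4,2) (5,3) (3,3) (5,4) (5,2) (3,4) (3,2)
W attacks (0,0): no

Answer: no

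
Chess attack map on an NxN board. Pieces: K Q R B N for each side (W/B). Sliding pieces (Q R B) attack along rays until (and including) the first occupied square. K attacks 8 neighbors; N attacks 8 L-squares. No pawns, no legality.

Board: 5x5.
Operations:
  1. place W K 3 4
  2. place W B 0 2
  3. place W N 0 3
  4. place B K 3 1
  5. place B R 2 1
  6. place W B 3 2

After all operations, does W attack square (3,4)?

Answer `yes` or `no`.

Op 1: place WK@(3,4)
Op 2: place WB@(0,2)
Op 3: place WN@(0,3)
Op 4: place BK@(3,1)
Op 5: place BR@(2,1)
Op 6: place WB@(3,2)
Per-piece attacks for W:
  WB@(0,2): attacks (1,3) (2,4) (1,1) (2,0)
  WN@(0,3): attacks (2,4) (1,1) (2,2)
  WB@(3,2): attacks (4,3) (4,1) (2,3) (1,4) (2,1) [ray(-1,-1) blocked at (2,1)]
  WK@(3,4): attacks (3,3) (4,4) (2,4) (4,3) (2,3)
W attacks (3,4): no

Answer: no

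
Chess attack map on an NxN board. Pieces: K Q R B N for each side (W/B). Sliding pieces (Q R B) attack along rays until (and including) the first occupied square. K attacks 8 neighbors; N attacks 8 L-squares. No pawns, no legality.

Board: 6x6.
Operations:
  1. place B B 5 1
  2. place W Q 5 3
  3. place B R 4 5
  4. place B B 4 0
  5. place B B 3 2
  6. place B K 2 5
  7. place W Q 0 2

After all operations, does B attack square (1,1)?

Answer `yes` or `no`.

Answer: no

Derivation:
Op 1: place BB@(5,1)
Op 2: place WQ@(5,3)
Op 3: place BR@(4,5)
Op 4: place BB@(4,0)
Op 5: place BB@(3,2)
Op 6: place BK@(2,5)
Op 7: place WQ@(0,2)
Per-piece attacks for B:
  BK@(2,5): attacks (2,4) (3,5) (1,5) (3,4) (1,4)
  BB@(3,2): attacks (4,3) (5,4) (4,1) (5,0) (2,3) (1,4) (0,5) (2,1) (1,0)
  BB@(4,0): attacks (5,1) (3,1) (2,2) (1,3) (0,4) [ray(1,1) blocked at (5,1)]
  BR@(4,5): attacks (4,4) (4,3) (4,2) (4,1) (4,0) (5,5) (3,5) (2,5) [ray(0,-1) blocked at (4,0); ray(-1,0) blocked at (2,5)]
  BB@(5,1): attacks (4,2) (3,3) (2,4) (1,5) (4,0) [ray(-1,-1) blocked at (4,0)]
B attacks (1,1): no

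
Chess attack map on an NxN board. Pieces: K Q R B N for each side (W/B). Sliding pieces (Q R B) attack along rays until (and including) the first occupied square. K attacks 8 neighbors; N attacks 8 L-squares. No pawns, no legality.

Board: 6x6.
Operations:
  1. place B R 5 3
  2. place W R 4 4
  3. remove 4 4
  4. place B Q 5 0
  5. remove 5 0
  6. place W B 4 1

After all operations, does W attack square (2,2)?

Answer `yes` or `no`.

Answer: no

Derivation:
Op 1: place BR@(5,3)
Op 2: place WR@(4,4)
Op 3: remove (4,4)
Op 4: place BQ@(5,0)
Op 5: remove (5,0)
Op 6: place WB@(4,1)
Per-piece attacks for W:
  WB@(4,1): attacks (5,2) (5,0) (3,2) (2,3) (1,4) (0,5) (3,0)
W attacks (2,2): no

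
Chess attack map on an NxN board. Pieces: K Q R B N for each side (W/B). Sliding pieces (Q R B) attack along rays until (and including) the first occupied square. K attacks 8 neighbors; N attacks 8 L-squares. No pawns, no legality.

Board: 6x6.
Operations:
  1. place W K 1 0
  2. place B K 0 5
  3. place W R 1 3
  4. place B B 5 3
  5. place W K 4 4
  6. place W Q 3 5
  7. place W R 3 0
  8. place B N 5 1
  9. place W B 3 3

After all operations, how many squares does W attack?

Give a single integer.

Op 1: place WK@(1,0)
Op 2: place BK@(0,5)
Op 3: place WR@(1,3)
Op 4: place BB@(5,3)
Op 5: place WK@(4,4)
Op 6: place WQ@(3,5)
Op 7: place WR@(3,0)
Op 8: place BN@(5,1)
Op 9: place WB@(3,3)
Per-piece attacks for W:
  WK@(1,0): attacks (1,1) (2,0) (0,0) (2,1) (0,1)
  WR@(1,3): attacks (1,4) (1,5) (1,2) (1,1) (1,0) (2,3) (3,3) (0,3) [ray(0,-1) blocked at (1,0); ray(1,0) blocked at (3,3)]
  WR@(3,0): attacks (3,1) (3,2) (3,3) (4,0) (5,0) (2,0) (1,0) [ray(0,1) blocked at (3,3); ray(-1,0) blocked at (1,0)]
  WB@(3,3): attacks (4,4) (4,2) (5,1) (2,4) (1,5) (2,2) (1,1) (0,0) [ray(1,1) blocked at (4,4); ray(1,-1) blocked at (5,1)]
  WQ@(3,5): attacks (3,4) (3,3) (4,5) (5,5) (2,5) (1,5) (0,5) (4,4) (2,4) (1,3) [ray(0,-1) blocked at (3,3); ray(-1,0) blocked at (0,5); ray(1,-1) blocked at (4,4); ray(-1,-1) blocked at (1,3)]
  WK@(4,4): attacks (4,5) (4,3) (5,4) (3,4) (5,5) (5,3) (3,5) (3,3)
Union (31 distinct): (0,0) (0,1) (0,3) (0,5) (1,0) (1,1) (1,2) (1,3) (1,4) (1,5) (2,0) (2,1) (2,2) (2,3) (2,4) (2,5) (3,1) (3,2) (3,3) (3,4) (3,5) (4,0) (4,2) (4,3) (4,4) (4,5) (5,0) (5,1) (5,3) (5,4) (5,5)

Answer: 31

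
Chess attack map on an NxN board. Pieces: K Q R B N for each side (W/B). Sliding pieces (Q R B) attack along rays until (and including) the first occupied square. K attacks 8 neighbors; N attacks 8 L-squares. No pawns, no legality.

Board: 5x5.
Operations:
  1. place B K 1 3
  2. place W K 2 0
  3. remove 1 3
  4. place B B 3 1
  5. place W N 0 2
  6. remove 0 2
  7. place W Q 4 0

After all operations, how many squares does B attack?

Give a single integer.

Op 1: place BK@(1,3)
Op 2: place WK@(2,0)
Op 3: remove (1,3)
Op 4: place BB@(3,1)
Op 5: place WN@(0,2)
Op 6: remove (0,2)
Op 7: place WQ@(4,0)
Per-piece attacks for B:
  BB@(3,1): attacks (4,2) (4,0) (2,2) (1,3) (0,4) (2,0) [ray(1,-1) blocked at (4,0); ray(-1,-1) blocked at (2,0)]
Union (6 distinct): (0,4) (1,3) (2,0) (2,2) (4,0) (4,2)

Answer: 6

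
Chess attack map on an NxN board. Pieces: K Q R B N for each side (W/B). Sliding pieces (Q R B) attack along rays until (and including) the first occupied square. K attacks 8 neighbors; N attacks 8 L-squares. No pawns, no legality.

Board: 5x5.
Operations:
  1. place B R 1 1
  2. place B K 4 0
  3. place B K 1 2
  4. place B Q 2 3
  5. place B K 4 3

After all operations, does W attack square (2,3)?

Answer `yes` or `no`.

Answer: no

Derivation:
Op 1: place BR@(1,1)
Op 2: place BK@(4,0)
Op 3: place BK@(1,2)
Op 4: place BQ@(2,3)
Op 5: place BK@(4,3)
Per-piece attacks for W:
W attacks (2,3): no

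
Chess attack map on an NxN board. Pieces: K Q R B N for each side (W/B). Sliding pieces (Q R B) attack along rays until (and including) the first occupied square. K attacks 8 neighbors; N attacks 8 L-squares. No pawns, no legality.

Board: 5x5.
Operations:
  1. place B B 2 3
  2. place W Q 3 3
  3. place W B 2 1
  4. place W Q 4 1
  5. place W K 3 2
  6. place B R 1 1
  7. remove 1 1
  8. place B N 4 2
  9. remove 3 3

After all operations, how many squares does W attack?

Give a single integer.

Op 1: place BB@(2,3)
Op 2: place WQ@(3,3)
Op 3: place WB@(2,1)
Op 4: place WQ@(4,1)
Op 5: place WK@(3,2)
Op 6: place BR@(1,1)
Op 7: remove (1,1)
Op 8: place BN@(4,2)
Op 9: remove (3,3)
Per-piece attacks for W:
  WB@(2,1): attacks (3,2) (3,0) (1,2) (0,3) (1,0) [ray(1,1) blocked at (3,2)]
  WK@(3,2): attacks (3,3) (3,1) (4,2) (2,2) (4,3) (4,1) (2,3) (2,1)
  WQ@(4,1): attacks (4,2) (4,0) (3,1) (2,1) (3,2) (3,0) [ray(0,1) blocked at (4,2); ray(-1,0) blocked at (2,1); ray(-1,1) blocked at (3,2)]
Union (14 distinct): (0,3) (1,0) (1,2) (2,1) (2,2) (2,3) (3,0) (3,1) (3,2) (3,3) (4,0) (4,1) (4,2) (4,3)

Answer: 14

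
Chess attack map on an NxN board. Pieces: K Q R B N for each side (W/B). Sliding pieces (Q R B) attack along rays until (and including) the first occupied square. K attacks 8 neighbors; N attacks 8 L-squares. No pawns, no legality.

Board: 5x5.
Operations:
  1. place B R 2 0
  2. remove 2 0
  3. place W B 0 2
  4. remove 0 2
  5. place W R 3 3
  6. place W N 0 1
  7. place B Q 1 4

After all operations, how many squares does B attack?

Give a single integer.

Op 1: place BR@(2,0)
Op 2: remove (2,0)
Op 3: place WB@(0,2)
Op 4: remove (0,2)
Op 5: place WR@(3,3)
Op 6: place WN@(0,1)
Op 7: place BQ@(1,4)
Per-piece attacks for B:
  BQ@(1,4): attacks (1,3) (1,2) (1,1) (1,0) (2,4) (3,4) (4,4) (0,4) (2,3) (3,2) (4,1) (0,3)
Union (12 distinct): (0,3) (0,4) (1,0) (1,1) (1,2) (1,3) (2,3) (2,4) (3,2) (3,4) (4,1) (4,4)

Answer: 12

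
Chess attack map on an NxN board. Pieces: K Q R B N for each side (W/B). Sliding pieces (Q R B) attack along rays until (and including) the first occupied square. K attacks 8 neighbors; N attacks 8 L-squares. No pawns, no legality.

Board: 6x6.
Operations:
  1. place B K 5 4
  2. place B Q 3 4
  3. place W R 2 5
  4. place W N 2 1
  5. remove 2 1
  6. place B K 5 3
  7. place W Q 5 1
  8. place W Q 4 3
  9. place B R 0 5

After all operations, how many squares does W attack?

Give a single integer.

Op 1: place BK@(5,4)
Op 2: place BQ@(3,4)
Op 3: place WR@(2,5)
Op 4: place WN@(2,1)
Op 5: remove (2,1)
Op 6: place BK@(5,3)
Op 7: place WQ@(5,1)
Op 8: place WQ@(4,3)
Op 9: place BR@(0,5)
Per-piece attacks for W:
  WR@(2,5): attacks (2,4) (2,3) (2,2) (2,1) (2,0) (3,5) (4,5) (5,5) (1,5) (0,5) [ray(-1,0) blocked at (0,5)]
  WQ@(4,3): attacks (4,4) (4,5) (4,2) (4,1) (4,0) (5,3) (3,3) (2,3) (1,3) (0,3) (5,4) (5,2) (3,4) (3,2) (2,1) (1,0) [ray(1,0) blocked at (5,3); ray(1,1) blocked at (5,4); ray(-1,1) blocked at (3,4)]
  WQ@(5,1): attacks (5,2) (5,3) (5,0) (4,1) (3,1) (2,1) (1,1) (0,1) (4,2) (3,3) (2,4) (1,5) (4,0) [ray(0,1) blocked at (5,3)]
Union (27 distinct): (0,1) (0,3) (0,5) (1,0) (1,1) (1,3) (1,5) (2,0) (2,1) (2,2) (2,3) (2,4) (3,1) (3,2) (3,3) (3,4) (3,5) (4,0) (4,1) (4,2) (4,4) (4,5) (5,0) (5,2) (5,3) (5,4) (5,5)

Answer: 27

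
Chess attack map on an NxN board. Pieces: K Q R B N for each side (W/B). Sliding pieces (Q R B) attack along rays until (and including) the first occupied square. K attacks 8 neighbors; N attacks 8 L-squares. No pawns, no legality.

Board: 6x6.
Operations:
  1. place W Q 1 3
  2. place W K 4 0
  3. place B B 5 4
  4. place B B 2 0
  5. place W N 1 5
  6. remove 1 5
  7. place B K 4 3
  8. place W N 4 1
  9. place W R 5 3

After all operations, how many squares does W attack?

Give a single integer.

Op 1: place WQ@(1,3)
Op 2: place WK@(4,0)
Op 3: place BB@(5,4)
Op 4: place BB@(2,0)
Op 5: place WN@(1,5)
Op 6: remove (1,5)
Op 7: place BK@(4,3)
Op 8: place WN@(4,1)
Op 9: place WR@(5,3)
Per-piece attacks for W:
  WQ@(1,3): attacks (1,4) (1,5) (1,2) (1,1) (1,0) (2,3) (3,3) (4,3) (0,3) (2,4) (3,5) (2,2) (3,1) (4,0) (0,4) (0,2) [ray(1,0) blocked at (4,3); ray(1,-1) blocked at (4,0)]
  WK@(4,0): attacks (4,1) (5,0) (3,0) (5,1) (3,1)
  WN@(4,1): attacks (5,3) (3,3) (2,2) (2,0)
  WR@(5,3): attacks (5,4) (5,2) (5,1) (5,0) (4,3) [ray(0,1) blocked at (5,4); ray(-1,0) blocked at (4,3)]
Union (24 distinct): (0,2) (0,3) (0,4) (1,0) (1,1) (1,2) (1,4) (1,5) (2,0) (2,2) (2,3) (2,4) (3,0) (3,1) (3,3) (3,5) (4,0) (4,1) (4,3) (5,0) (5,1) (5,2) (5,3) (5,4)

Answer: 24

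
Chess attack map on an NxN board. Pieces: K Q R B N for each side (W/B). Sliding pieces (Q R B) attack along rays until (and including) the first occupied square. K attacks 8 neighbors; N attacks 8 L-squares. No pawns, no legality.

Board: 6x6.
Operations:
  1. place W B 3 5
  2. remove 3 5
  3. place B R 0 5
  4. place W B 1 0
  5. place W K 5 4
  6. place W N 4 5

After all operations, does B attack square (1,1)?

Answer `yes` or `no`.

Answer: no

Derivation:
Op 1: place WB@(3,5)
Op 2: remove (3,5)
Op 3: place BR@(0,5)
Op 4: place WB@(1,0)
Op 5: place WK@(5,4)
Op 6: place WN@(4,5)
Per-piece attacks for B:
  BR@(0,5): attacks (0,4) (0,3) (0,2) (0,1) (0,0) (1,5) (2,5) (3,5) (4,5) [ray(1,0) blocked at (4,5)]
B attacks (1,1): no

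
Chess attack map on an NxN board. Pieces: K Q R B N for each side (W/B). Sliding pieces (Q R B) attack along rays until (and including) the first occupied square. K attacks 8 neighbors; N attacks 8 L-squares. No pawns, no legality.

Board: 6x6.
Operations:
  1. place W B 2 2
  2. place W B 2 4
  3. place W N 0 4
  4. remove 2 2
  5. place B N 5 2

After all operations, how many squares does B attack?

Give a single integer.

Answer: 4

Derivation:
Op 1: place WB@(2,2)
Op 2: place WB@(2,4)
Op 3: place WN@(0,4)
Op 4: remove (2,2)
Op 5: place BN@(5,2)
Per-piece attacks for B:
  BN@(5,2): attacks (4,4) (3,3) (4,0) (3,1)
Union (4 distinct): (3,1) (3,3) (4,0) (4,4)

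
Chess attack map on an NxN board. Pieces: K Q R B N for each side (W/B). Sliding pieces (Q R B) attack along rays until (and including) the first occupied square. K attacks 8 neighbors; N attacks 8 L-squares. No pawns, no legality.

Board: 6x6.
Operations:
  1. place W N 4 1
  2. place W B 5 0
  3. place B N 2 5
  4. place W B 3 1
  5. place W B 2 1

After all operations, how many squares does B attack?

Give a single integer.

Answer: 4

Derivation:
Op 1: place WN@(4,1)
Op 2: place WB@(5,0)
Op 3: place BN@(2,5)
Op 4: place WB@(3,1)
Op 5: place WB@(2,1)
Per-piece attacks for B:
  BN@(2,5): attacks (3,3) (4,4) (1,3) (0,4)
Union (4 distinct): (0,4) (1,3) (3,3) (4,4)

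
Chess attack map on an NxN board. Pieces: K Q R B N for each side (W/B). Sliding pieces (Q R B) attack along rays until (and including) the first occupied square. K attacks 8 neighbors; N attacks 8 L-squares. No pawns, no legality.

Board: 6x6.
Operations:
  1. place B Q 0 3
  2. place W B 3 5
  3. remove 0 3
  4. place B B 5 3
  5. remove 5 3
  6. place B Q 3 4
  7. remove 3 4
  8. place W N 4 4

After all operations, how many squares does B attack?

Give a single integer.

Op 1: place BQ@(0,3)
Op 2: place WB@(3,5)
Op 3: remove (0,3)
Op 4: place BB@(5,3)
Op 5: remove (5,3)
Op 6: place BQ@(3,4)
Op 7: remove (3,4)
Op 8: place WN@(4,4)
Per-piece attacks for B:
Union (0 distinct): (none)

Answer: 0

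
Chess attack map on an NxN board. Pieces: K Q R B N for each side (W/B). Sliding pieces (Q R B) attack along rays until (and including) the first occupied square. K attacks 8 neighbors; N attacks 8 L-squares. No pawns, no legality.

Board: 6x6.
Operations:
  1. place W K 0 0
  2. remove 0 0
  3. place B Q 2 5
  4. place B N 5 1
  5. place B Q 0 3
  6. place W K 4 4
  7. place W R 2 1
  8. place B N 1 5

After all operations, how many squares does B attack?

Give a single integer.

Answer: 25

Derivation:
Op 1: place WK@(0,0)
Op 2: remove (0,0)
Op 3: place BQ@(2,5)
Op 4: place BN@(5,1)
Op 5: place BQ@(0,3)
Op 6: place WK@(4,4)
Op 7: place WR@(2,1)
Op 8: place BN@(1,5)
Per-piece attacks for B:
  BQ@(0,3): attacks (0,4) (0,5) (0,2) (0,1) (0,0) (1,3) (2,3) (3,3) (4,3) (5,3) (1,4) (2,5) (1,2) (2,1) [ray(1,1) blocked at (2,5); ray(1,-1) blocked at (2,1)]
  BN@(1,5): attacks (2,3) (3,4) (0,3)
  BQ@(2,5): attacks (2,4) (2,3) (2,2) (2,1) (3,5) (4,5) (5,5) (1,5) (3,4) (4,3) (5,2) (1,4) (0,3) [ray(0,-1) blocked at (2,1); ray(-1,0) blocked at (1,5); ray(-1,-1) blocked at (0,3)]
  BN@(5,1): attacks (4,3) (3,2) (3,0)
Union (25 distinct): (0,0) (0,1) (0,2) (0,3) (0,4) (0,5) (1,2) (1,3) (1,4) (1,5) (2,1) (2,2) (2,3) (2,4) (2,5) (3,0) (3,2) (3,3) (3,4) (3,5) (4,3) (4,5) (5,2) (5,3) (5,5)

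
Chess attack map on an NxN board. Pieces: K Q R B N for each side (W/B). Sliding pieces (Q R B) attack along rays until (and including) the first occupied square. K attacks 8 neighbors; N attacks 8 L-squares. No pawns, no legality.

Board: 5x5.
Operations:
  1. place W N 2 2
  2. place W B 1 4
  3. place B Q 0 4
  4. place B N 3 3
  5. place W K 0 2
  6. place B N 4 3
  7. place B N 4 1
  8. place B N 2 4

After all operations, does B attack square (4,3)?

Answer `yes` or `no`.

Op 1: place WN@(2,2)
Op 2: place WB@(1,4)
Op 3: place BQ@(0,4)
Op 4: place BN@(3,3)
Op 5: place WK@(0,2)
Op 6: place BN@(4,3)
Op 7: place BN@(4,1)
Op 8: place BN@(2,4)
Per-piece attacks for B:
  BQ@(0,4): attacks (0,3) (0,2) (1,4) (1,3) (2,2) [ray(0,-1) blocked at (0,2); ray(1,0) blocked at (1,4); ray(1,-1) blocked at (2,2)]
  BN@(2,4): attacks (3,2) (4,3) (1,2) (0,3)
  BN@(3,3): attacks (1,4) (4,1) (2,1) (1,2)
  BN@(4,1): attacks (3,3) (2,2) (2,0)
  BN@(4,3): attacks (2,4) (3,1) (2,2)
B attacks (4,3): yes

Answer: yes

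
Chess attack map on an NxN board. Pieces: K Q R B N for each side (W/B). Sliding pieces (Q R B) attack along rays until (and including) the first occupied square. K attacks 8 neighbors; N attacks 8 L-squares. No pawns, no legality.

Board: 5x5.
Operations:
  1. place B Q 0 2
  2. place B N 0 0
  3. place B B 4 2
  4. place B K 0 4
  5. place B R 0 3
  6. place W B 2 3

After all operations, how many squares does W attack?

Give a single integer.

Op 1: place BQ@(0,2)
Op 2: place BN@(0,0)
Op 3: place BB@(4,2)
Op 4: place BK@(0,4)
Op 5: place BR@(0,3)
Op 6: place WB@(2,3)
Per-piece attacks for W:
  WB@(2,3): attacks (3,4) (3,2) (4,1) (1,4) (1,2) (0,1)
Union (6 distinct): (0,1) (1,2) (1,4) (3,2) (3,4) (4,1)

Answer: 6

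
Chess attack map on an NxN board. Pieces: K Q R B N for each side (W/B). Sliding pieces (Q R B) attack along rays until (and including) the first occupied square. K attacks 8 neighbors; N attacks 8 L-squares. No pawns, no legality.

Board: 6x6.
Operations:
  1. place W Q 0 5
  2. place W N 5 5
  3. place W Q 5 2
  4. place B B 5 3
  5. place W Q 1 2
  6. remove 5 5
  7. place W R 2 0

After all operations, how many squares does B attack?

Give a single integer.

Answer: 5

Derivation:
Op 1: place WQ@(0,5)
Op 2: place WN@(5,5)
Op 3: place WQ@(5,2)
Op 4: place BB@(5,3)
Op 5: place WQ@(1,2)
Op 6: remove (5,5)
Op 7: place WR@(2,0)
Per-piece attacks for B:
  BB@(5,3): attacks (4,4) (3,5) (4,2) (3,1) (2,0) [ray(-1,-1) blocked at (2,0)]
Union (5 distinct): (2,0) (3,1) (3,5) (4,2) (4,4)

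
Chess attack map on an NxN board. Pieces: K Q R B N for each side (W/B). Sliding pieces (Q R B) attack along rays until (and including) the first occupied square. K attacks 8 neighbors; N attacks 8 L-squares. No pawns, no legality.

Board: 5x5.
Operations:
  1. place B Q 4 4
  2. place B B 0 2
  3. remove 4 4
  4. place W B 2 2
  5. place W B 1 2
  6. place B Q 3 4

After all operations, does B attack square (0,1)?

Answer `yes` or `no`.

Answer: no

Derivation:
Op 1: place BQ@(4,4)
Op 2: place BB@(0,2)
Op 3: remove (4,4)
Op 4: place WB@(2,2)
Op 5: place WB@(1,2)
Op 6: place BQ@(3,4)
Per-piece attacks for B:
  BB@(0,2): attacks (1,3) (2,4) (1,1) (2,0)
  BQ@(3,4): attacks (3,3) (3,2) (3,1) (3,0) (4,4) (2,4) (1,4) (0,4) (4,3) (2,3) (1,2) [ray(-1,-1) blocked at (1,2)]
B attacks (0,1): no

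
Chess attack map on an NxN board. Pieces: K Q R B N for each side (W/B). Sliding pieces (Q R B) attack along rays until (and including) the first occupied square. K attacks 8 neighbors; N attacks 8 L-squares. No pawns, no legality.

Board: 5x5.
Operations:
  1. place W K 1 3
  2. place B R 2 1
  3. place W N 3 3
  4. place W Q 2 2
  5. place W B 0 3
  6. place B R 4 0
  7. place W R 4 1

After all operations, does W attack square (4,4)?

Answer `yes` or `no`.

Answer: yes

Derivation:
Op 1: place WK@(1,3)
Op 2: place BR@(2,1)
Op 3: place WN@(3,3)
Op 4: place WQ@(2,2)
Op 5: place WB@(0,3)
Op 6: place BR@(4,0)
Op 7: place WR@(4,1)
Per-piece attacks for W:
  WB@(0,3): attacks (1,4) (1,2) (2,1) [ray(1,-1) blocked at (2,1)]
  WK@(1,3): attacks (1,4) (1,2) (2,3) (0,3) (2,4) (2,2) (0,4) (0,2)
  WQ@(2,2): attacks (2,3) (2,4) (2,1) (3,2) (4,2) (1,2) (0,2) (3,3) (3,1) (4,0) (1,3) (1,1) (0,0) [ray(0,-1) blocked at (2,1); ray(1,1) blocked at (3,3); ray(1,-1) blocked at (4,0); ray(-1,1) blocked at (1,3)]
  WN@(3,3): attacks (1,4) (4,1) (2,1) (1,2)
  WR@(4,1): attacks (4,2) (4,3) (4,4) (4,0) (3,1) (2,1) [ray(0,-1) blocked at (4,0); ray(-1,0) blocked at (2,1)]
W attacks (4,4): yes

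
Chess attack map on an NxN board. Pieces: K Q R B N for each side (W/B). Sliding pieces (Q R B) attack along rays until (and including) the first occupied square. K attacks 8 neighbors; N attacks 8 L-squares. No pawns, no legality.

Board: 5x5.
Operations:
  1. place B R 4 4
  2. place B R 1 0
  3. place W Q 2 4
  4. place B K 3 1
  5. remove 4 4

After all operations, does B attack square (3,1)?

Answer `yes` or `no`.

Answer: no

Derivation:
Op 1: place BR@(4,4)
Op 2: place BR@(1,0)
Op 3: place WQ@(2,4)
Op 4: place BK@(3,1)
Op 5: remove (4,4)
Per-piece attacks for B:
  BR@(1,0): attacks (1,1) (1,2) (1,3) (1,4) (2,0) (3,0) (4,0) (0,0)
  BK@(3,1): attacks (3,2) (3,0) (4,1) (2,1) (4,2) (4,0) (2,2) (2,0)
B attacks (3,1): no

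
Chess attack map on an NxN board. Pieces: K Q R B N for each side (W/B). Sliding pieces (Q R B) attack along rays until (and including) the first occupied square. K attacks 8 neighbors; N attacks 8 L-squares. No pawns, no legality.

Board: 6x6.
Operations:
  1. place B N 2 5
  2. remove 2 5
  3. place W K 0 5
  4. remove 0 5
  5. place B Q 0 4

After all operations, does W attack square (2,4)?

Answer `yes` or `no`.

Answer: no

Derivation:
Op 1: place BN@(2,5)
Op 2: remove (2,5)
Op 3: place WK@(0,5)
Op 4: remove (0,5)
Op 5: place BQ@(0,4)
Per-piece attacks for W:
W attacks (2,4): no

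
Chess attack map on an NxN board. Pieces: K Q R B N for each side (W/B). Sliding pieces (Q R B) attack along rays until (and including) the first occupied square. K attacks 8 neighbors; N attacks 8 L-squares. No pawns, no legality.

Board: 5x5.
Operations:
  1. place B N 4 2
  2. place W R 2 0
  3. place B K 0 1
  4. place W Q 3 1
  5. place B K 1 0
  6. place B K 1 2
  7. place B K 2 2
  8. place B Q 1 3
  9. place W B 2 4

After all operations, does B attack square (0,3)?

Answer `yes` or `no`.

Answer: yes

Derivation:
Op 1: place BN@(4,2)
Op 2: place WR@(2,0)
Op 3: place BK@(0,1)
Op 4: place WQ@(3,1)
Op 5: place BK@(1,0)
Op 6: place BK@(1,2)
Op 7: place BK@(2,2)
Op 8: place BQ@(1,3)
Op 9: place WB@(2,4)
Per-piece attacks for B:
  BK@(0,1): attacks (0,2) (0,0) (1,1) (1,2) (1,0)
  BK@(1,0): attacks (1,1) (2,0) (0,0) (2,1) (0,1)
  BK@(1,2): attacks (1,3) (1,1) (2,2) (0,2) (2,3) (2,1) (0,3) (0,1)
  BQ@(1,3): attacks (1,4) (1,2) (2,3) (3,3) (4,3) (0,3) (2,4) (2,2) (0,4) (0,2) [ray(0,-1) blocked at (1,2); ray(1,1) blocked at (2,4); ray(1,-1) blocked at (2,2)]
  BK@(2,2): attacks (2,3) (2,1) (3,2) (1,2) (3,3) (3,1) (1,3) (1,1)
  BN@(4,2): attacks (3,4) (2,3) (3,0) (2,1)
B attacks (0,3): yes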